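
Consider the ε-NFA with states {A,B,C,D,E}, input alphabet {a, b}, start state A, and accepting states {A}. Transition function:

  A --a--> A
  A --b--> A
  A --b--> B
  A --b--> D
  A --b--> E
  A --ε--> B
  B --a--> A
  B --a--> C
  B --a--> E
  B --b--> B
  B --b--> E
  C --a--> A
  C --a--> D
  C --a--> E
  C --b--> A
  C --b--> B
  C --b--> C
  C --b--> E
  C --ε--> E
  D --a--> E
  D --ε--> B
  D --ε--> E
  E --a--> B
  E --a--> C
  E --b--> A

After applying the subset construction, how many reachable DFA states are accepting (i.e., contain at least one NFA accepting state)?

Start state of the DFA: {A,B} (ε-closure of the NFA start).
{A,B} --a--> {A,B,C,E}  [new]
{A,B} --b--> {A,B,D,E}  [new]
{A,B,C,E} --a--> {A,B,C,D,E}  [new]
{A,B,C,E} --b--> {A,B,C,D,E}  [seen]
{A,B,D,E} --a--> {A,B,C,E}  [seen]
{A,B,D,E} --b--> {A,B,D,E}  [seen]
{A,B,C,D,E} --a--> {A,B,C,D,E}  [seen]
{A,B,C,D,E} --b--> {A,B,C,D,E}  [seen]
Reachable DFA states: {A,B}, {A,B,C,E}, {A,B,D,E}, {A,B,C,D,E}.
Accepting DFA states (contain an NFA accepting state): {A,B}, {A,B,C,E}, {A,B,D,E}, {A,B,C,D,E}.

4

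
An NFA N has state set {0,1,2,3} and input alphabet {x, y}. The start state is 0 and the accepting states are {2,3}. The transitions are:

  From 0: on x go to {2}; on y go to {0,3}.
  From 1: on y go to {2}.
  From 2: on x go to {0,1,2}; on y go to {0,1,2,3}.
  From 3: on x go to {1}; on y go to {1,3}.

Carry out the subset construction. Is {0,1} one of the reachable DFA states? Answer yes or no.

no

Start state of the DFA: {0}.
{0} --x--> {2}  [new]
{0} --y--> {0,3}  [new]
{2} --x--> {0,1,2}  [new]
{2} --y--> {0,1,2,3}  [new]
{0,3} --x--> {1,2}  [new]
{0,3} --y--> {0,1,3}  [new]
{0,1,2} --x--> {0,1,2}  [seen]
{0,1,2} --y--> {0,1,2,3}  [seen]
{0,1,2,3} --x--> {0,1,2}  [seen]
{0,1,2,3} --y--> {0,1,2,3}  [seen]
{1,2} --x--> {0,1,2}  [seen]
{1,2} --y--> {0,1,2,3}  [seen]
{0,1,3} --x--> {1,2}  [seen]
{0,1,3} --y--> {0,1,2,3}  [seen]
Reachable DFA states: {0}, {2}, {0,3}, {0,1,2}, {0,1,2,3}, {1,2}, {0,1,3}.
{0,1} is not among them.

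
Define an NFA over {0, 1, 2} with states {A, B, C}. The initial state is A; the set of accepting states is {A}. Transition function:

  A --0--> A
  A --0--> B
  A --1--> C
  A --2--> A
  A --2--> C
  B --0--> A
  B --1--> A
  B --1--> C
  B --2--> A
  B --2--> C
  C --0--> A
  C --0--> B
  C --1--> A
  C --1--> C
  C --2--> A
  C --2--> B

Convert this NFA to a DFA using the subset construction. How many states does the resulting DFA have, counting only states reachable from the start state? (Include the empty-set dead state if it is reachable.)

Start state of the DFA: {A}.
{A} --0--> {A, B}  [new]
{A} --1--> {C}  [new]
{A} --2--> {A, C}  [new]
{A, B} --0--> {A, B}  [seen]
{A, B} --1--> {A, C}  [seen]
{A, B} --2--> {A, C}  [seen]
{C} --0--> {A, B}  [seen]
{C} --1--> {A, C}  [seen]
{C} --2--> {A, B}  [seen]
{A, C} --0--> {A, B}  [seen]
{A, C} --1--> {A, C}  [seen]
{A, C} --2--> {A, B, C}  [new]
{A, B, C} --0--> {A, B}  [seen]
{A, B, C} --1--> {A, C}  [seen]
{A, B, C} --2--> {A, B, C}  [seen]
Reachable DFA states: {A}, {A, B}, {C}, {A, C}, {A, B, C}.

5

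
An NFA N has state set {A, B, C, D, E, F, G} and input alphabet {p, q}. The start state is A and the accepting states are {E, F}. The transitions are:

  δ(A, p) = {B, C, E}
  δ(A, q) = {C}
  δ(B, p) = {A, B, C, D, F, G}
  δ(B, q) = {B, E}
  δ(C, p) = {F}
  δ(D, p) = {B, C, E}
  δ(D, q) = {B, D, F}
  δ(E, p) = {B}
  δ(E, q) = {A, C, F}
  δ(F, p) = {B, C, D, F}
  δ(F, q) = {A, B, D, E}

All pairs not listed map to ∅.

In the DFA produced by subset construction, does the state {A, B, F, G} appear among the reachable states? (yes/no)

no

Start state of the DFA: {A}.
{A} --p--> {B, C, E}  [new]
{A} --q--> {C}  [new]
{B, C, E} --p--> {A, B, C, D, F, G}  [new]
{B, C, E} --q--> {A, B, C, E, F}  [new]
{C} --p--> {F}  [new]
{C} --q--> ∅  [new]
{A, B, C, D, F, G} --p--> {A, B, C, D, E, F, G}  [new]
{A, B, C, D, F, G} --q--> {A, B, C, D, E, F}  [new]
{A, B, C, E, F} --p--> {A, B, C, D, E, F, G}  [seen]
{A, B, C, E, F} --q--> {A, B, C, D, E, F}  [seen]
{F} --p--> {B, C, D, F}  [new]
{F} --q--> {A, B, D, E}  [new]
∅ --p--> ∅  [seen]
∅ --q--> ∅  [seen]
{A, B, C, D, E, F, G} --p--> {A, B, C, D, E, F, G}  [seen]
{A, B, C, D, E, F, G} --q--> {A, B, C, D, E, F}  [seen]
{A, B, C, D, E, F} --p--> {A, B, C, D, E, F, G}  [seen]
{A, B, C, D, E, F} --q--> {A, B, C, D, E, F}  [seen]
{B, C, D, F} --p--> {A, B, C, D, E, F, G}  [seen]
{B, C, D, F} --q--> {A, B, D, E, F}  [new]
{A, B, D, E} --p--> {A, B, C, D, E, F, G}  [seen]
{A, B, D, E} --q--> {A, B, C, D, E, F}  [seen]
{A, B, D, E, F} --p--> {A, B, C, D, E, F, G}  [seen]
{A, B, D, E, F} --q--> {A, B, C, D, E, F}  [seen]
Reachable DFA states: {A}, {B, C, E}, {C}, {A, B, C, D, F, G}, {A, B, C, E, F}, {F}, ∅, {A, B, C, D, E, F, G}, {A, B, C, D, E, F}, {B, C, D, F}, {A, B, D, E}, {A, B, D, E, F}.
{A, B, F, G} is not among them.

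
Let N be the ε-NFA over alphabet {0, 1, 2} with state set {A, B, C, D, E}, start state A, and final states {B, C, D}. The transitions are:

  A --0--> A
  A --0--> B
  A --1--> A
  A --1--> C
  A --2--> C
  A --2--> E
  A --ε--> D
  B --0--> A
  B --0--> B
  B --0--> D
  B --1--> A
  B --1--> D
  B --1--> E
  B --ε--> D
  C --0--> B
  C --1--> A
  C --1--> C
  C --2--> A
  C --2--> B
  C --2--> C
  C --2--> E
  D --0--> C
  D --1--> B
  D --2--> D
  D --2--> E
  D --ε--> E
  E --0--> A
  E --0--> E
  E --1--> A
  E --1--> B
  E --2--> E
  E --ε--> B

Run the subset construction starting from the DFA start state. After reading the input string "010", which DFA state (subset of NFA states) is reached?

{A, B, C, D, E}

Start: {A, B, D, E}.
δ(A,0) = {A, B}; δ(B,0) = {A, B, D}; δ(D,0) = {C}; δ(E,0) = {A, E}.
Union: {A, B, C, D, E}.
After 0: {A, B, C, D, E}.
δ(A,1) = {A, C}; δ(B,1) = {A, D, E}; δ(C,1) = {A, C}; δ(D,1) = {B}; δ(E,1) = {A, B}.
Union: {A, B, C, D, E}.
After 1: {A, B, C, D, E}.
δ(A,0) = {A, B}; δ(B,0) = {A, B, D}; δ(C,0) = {B}; δ(D,0) = {C}; δ(E,0) = {A, E}.
Union: {A, B, C, D, E}.
After 0: {A, B, C, D, E}.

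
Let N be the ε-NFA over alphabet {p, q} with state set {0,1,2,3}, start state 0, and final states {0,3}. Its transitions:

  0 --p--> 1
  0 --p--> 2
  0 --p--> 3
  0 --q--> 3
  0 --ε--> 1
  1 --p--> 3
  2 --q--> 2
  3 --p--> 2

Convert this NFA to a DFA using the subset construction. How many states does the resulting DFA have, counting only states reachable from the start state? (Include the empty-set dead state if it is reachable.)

Start state of the DFA: {0,1} (ε-closure of the NFA start).
{0,1} --p--> {1,2,3}  [new]
{0,1} --q--> {3}  [new]
{1,2,3} --p--> {2,3}  [new]
{1,2,3} --q--> {2}  [new]
{3} --p--> {2}  [seen]
{3} --q--> ∅  [new]
{2,3} --p--> {2}  [seen]
{2,3} --q--> {2}  [seen]
{2} --p--> ∅  [seen]
{2} --q--> {2}  [seen]
∅ --p--> ∅  [seen]
∅ --q--> ∅  [seen]
Reachable DFA states: {0,1}, {1,2,3}, {3}, {2,3}, {2}, ∅.

6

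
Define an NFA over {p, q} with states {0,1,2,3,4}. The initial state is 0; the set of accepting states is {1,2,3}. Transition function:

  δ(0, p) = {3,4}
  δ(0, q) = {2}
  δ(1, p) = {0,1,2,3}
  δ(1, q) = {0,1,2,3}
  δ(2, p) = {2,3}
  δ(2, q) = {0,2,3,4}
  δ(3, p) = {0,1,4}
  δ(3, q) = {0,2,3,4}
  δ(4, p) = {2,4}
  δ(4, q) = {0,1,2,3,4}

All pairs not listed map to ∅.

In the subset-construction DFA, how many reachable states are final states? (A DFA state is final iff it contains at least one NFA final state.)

Start state of the DFA: {0}.
{0} --p--> {3,4}  [new]
{0} --q--> {2}  [new]
{3,4} --p--> {0,1,2,4}  [new]
{3,4} --q--> {0,1,2,3,4}  [new]
{2} --p--> {2,3}  [new]
{2} --q--> {0,2,3,4}  [new]
{0,1,2,4} --p--> {0,1,2,3,4}  [seen]
{0,1,2,4} --q--> {0,1,2,3,4}  [seen]
{0,1,2,3,4} --p--> {0,1,2,3,4}  [seen]
{0,1,2,3,4} --q--> {0,1,2,3,4}  [seen]
{2,3} --p--> {0,1,2,3,4}  [seen]
{2,3} --q--> {0,2,3,4}  [seen]
{0,2,3,4} --p--> {0,1,2,3,4}  [seen]
{0,2,3,4} --q--> {0,1,2,3,4}  [seen]
Reachable DFA states: {0}, {3,4}, {2}, {0,1,2,4}, {0,1,2,3,4}, {2,3}, {0,2,3,4}.
Accepting DFA states (contain an NFA accepting state): {3,4}, {2}, {0,1,2,4}, {0,1,2,3,4}, {2,3}, {0,2,3,4}.

6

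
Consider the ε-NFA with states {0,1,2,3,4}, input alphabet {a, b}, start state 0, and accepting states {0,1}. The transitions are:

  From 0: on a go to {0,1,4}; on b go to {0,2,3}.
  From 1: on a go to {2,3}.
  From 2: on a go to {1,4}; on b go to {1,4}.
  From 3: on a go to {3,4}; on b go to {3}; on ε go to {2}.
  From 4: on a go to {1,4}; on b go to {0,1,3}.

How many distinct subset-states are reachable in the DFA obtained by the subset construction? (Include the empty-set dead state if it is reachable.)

Start state of the DFA: {0} (ε-closure of the NFA start).
{0} --a--> {0,1,4}  [new]
{0} --b--> {0,2,3}  [new]
{0,1,4} --a--> {0,1,2,3,4}  [new]
{0,1,4} --b--> {0,1,2,3}  [new]
{0,2,3} --a--> {0,1,2,3,4}  [seen]
{0,2,3} --b--> {0,1,2,3,4}  [seen]
{0,1,2,3,4} --a--> {0,1,2,3,4}  [seen]
{0,1,2,3,4} --b--> {0,1,2,3,4}  [seen]
{0,1,2,3} --a--> {0,1,2,3,4}  [seen]
{0,1,2,3} --b--> {0,1,2,3,4}  [seen]
Reachable DFA states: {0}, {0,1,4}, {0,2,3}, {0,1,2,3,4}, {0,1,2,3}.

5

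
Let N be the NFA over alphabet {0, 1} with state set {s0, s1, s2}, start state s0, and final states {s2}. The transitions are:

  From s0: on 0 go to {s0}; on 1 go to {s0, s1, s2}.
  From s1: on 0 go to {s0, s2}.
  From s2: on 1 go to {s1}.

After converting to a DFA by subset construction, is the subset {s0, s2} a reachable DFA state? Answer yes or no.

yes

Start state of the DFA: {s0}.
{s0} --0--> {s0}  [seen]
{s0} --1--> {s0, s1, s2}  [new]
{s0, s1, s2} --0--> {s0, s2}  [new]
{s0, s1, s2} --1--> {s0, s1, s2}  [seen]
{s0, s2} --0--> {s0}  [seen]
{s0, s2} --1--> {s0, s1, s2}  [seen]
Reachable DFA states: {s0}, {s0, s1, s2}, {s0, s2}.
{s0, s2} is among them.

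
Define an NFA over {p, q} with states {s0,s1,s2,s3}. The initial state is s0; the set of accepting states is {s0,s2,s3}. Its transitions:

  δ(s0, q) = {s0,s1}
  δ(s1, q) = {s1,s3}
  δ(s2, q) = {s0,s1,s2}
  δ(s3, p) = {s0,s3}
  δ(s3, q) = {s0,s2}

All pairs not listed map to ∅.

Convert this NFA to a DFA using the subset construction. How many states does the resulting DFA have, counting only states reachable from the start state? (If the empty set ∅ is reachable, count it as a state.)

7

Start state of the DFA: {s0}.
{s0} --p--> ∅  [new]
{s0} --q--> {s0,s1}  [new]
∅ --p--> ∅  [seen]
∅ --q--> ∅  [seen]
{s0,s1} --p--> ∅  [seen]
{s0,s1} --q--> {s0,s1,s3}  [new]
{s0,s1,s3} --p--> {s0,s3}  [new]
{s0,s1,s3} --q--> {s0,s1,s2,s3}  [new]
{s0,s3} --p--> {s0,s3}  [seen]
{s0,s3} --q--> {s0,s1,s2}  [new]
{s0,s1,s2,s3} --p--> {s0,s3}  [seen]
{s0,s1,s2,s3} --q--> {s0,s1,s2,s3}  [seen]
{s0,s1,s2} --p--> ∅  [seen]
{s0,s1,s2} --q--> {s0,s1,s2,s3}  [seen]
Reachable DFA states: {s0}, ∅, {s0,s1}, {s0,s1,s3}, {s0,s3}, {s0,s1,s2,s3}, {s0,s1,s2}.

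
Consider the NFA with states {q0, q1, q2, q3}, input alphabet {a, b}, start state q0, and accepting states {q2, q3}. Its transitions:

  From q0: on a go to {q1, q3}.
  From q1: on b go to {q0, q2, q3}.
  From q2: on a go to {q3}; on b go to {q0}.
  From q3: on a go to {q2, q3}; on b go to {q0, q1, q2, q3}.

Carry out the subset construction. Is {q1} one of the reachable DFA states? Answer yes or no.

no

Start state of the DFA: {q0}.
{q0} --a--> {q1, q3}  [new]
{q0} --b--> ∅  [new]
{q1, q3} --a--> {q2, q3}  [new]
{q1, q3} --b--> {q0, q1, q2, q3}  [new]
∅ --a--> ∅  [seen]
∅ --b--> ∅  [seen]
{q2, q3} --a--> {q2, q3}  [seen]
{q2, q3} --b--> {q0, q1, q2, q3}  [seen]
{q0, q1, q2, q3} --a--> {q1, q2, q3}  [new]
{q0, q1, q2, q3} --b--> {q0, q1, q2, q3}  [seen]
{q1, q2, q3} --a--> {q2, q3}  [seen]
{q1, q2, q3} --b--> {q0, q1, q2, q3}  [seen]
Reachable DFA states: {q0}, {q1, q3}, ∅, {q2, q3}, {q0, q1, q2, q3}, {q1, q2, q3}.
{q1} is not among them.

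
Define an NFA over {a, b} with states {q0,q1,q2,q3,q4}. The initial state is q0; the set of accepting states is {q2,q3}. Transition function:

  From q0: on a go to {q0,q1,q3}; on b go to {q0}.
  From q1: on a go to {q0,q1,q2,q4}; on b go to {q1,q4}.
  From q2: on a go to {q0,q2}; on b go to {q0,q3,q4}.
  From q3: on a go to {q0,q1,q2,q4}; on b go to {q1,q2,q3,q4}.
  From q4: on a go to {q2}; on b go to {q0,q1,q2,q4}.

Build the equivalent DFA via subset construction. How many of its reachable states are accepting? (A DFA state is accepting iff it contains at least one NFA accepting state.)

Start state of the DFA: {q0}.
{q0} --a--> {q0,q1,q3}  [new]
{q0} --b--> {q0}  [seen]
{q0,q1,q3} --a--> {q0,q1,q2,q3,q4}  [new]
{q0,q1,q3} --b--> {q0,q1,q2,q3,q4}  [seen]
{q0,q1,q2,q3,q4} --a--> {q0,q1,q2,q3,q4}  [seen]
{q0,q1,q2,q3,q4} --b--> {q0,q1,q2,q3,q4}  [seen]
Reachable DFA states: {q0}, {q0,q1,q3}, {q0,q1,q2,q3,q4}.
Accepting DFA states (contain an NFA accepting state): {q0,q1,q3}, {q0,q1,q2,q3,q4}.

2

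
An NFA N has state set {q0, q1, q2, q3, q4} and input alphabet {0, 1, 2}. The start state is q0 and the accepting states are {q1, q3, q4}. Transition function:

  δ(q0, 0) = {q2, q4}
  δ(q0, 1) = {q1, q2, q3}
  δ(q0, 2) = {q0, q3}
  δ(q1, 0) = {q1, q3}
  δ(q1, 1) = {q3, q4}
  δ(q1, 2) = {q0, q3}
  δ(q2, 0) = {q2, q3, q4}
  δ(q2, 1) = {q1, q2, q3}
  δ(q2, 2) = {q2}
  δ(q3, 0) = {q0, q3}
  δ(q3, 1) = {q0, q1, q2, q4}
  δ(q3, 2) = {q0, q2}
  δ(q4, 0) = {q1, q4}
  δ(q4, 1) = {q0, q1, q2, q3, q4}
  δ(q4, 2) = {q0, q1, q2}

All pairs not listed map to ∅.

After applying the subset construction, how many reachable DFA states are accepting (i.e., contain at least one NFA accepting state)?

9

Start state of the DFA: {q0}.
{q0} --0--> {q2, q4}  [new]
{q0} --1--> {q1, q2, q3}  [new]
{q0} --2--> {q0, q3}  [new]
{q2, q4} --0--> {q1, q2, q3, q4}  [new]
{q2, q4} --1--> {q0, q1, q2, q3, q4}  [new]
{q2, q4} --2--> {q0, q1, q2}  [new]
{q1, q2, q3} --0--> {q0, q1, q2, q3, q4}  [seen]
{q1, q2, q3} --1--> {q0, q1, q2, q3, q4}  [seen]
{q1, q2, q3} --2--> {q0, q2, q3}  [new]
{q0, q3} --0--> {q0, q2, q3, q4}  [new]
{q0, q3} --1--> {q0, q1, q2, q3, q4}  [seen]
{q0, q3} --2--> {q0, q2, q3}  [seen]
{q1, q2, q3, q4} --0--> {q0, q1, q2, q3, q4}  [seen]
{q1, q2, q3, q4} --1--> {q0, q1, q2, q3, q4}  [seen]
{q1, q2, q3, q4} --2--> {q0, q1, q2, q3}  [new]
{q0, q1, q2, q3, q4} --0--> {q0, q1, q2, q3, q4}  [seen]
{q0, q1, q2, q3, q4} --1--> {q0, q1, q2, q3, q4}  [seen]
{q0, q1, q2, q3, q4} --2--> {q0, q1, q2, q3}  [seen]
{q0, q1, q2} --0--> {q1, q2, q3, q4}  [seen]
{q0, q1, q2} --1--> {q1, q2, q3, q4}  [seen]
{q0, q1, q2} --2--> {q0, q2, q3}  [seen]
{q0, q2, q3} --0--> {q0, q2, q3, q4}  [seen]
{q0, q2, q3} --1--> {q0, q1, q2, q3, q4}  [seen]
{q0, q2, q3} --2--> {q0, q2, q3}  [seen]
{q0, q2, q3, q4} --0--> {q0, q1, q2, q3, q4}  [seen]
{q0, q2, q3, q4} --1--> {q0, q1, q2, q3, q4}  [seen]
{q0, q2, q3, q4} --2--> {q0, q1, q2, q3}  [seen]
{q0, q1, q2, q3} --0--> {q0, q1, q2, q3, q4}  [seen]
{q0, q1, q2, q3} --1--> {q0, q1, q2, q3, q4}  [seen]
{q0, q1, q2, q3} --2--> {q0, q2, q3}  [seen]
Reachable DFA states: {q0}, {q2, q4}, {q1, q2, q3}, {q0, q3}, {q1, q2, q3, q4}, {q0, q1, q2, q3, q4}, {q0, q1, q2}, {q0, q2, q3}, {q0, q2, q3, q4}, {q0, q1, q2, q3}.
Accepting DFA states (contain an NFA accepting state): {q2, q4}, {q1, q2, q3}, {q0, q3}, {q1, q2, q3, q4}, {q0, q1, q2, q3, q4}, {q0, q1, q2}, {q0, q2, q3}, {q0, q2, q3, q4}, {q0, q1, q2, q3}.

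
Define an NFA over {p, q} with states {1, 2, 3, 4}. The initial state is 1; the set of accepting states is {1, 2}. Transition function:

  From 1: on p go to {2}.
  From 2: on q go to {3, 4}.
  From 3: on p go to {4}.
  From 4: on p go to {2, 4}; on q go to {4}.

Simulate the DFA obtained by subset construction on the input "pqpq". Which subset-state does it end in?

Start: {1}.
δ(1,p) = {2}.
Union: {2}.
After p: {2}.
δ(2,q) = {3, 4}.
Union: {3, 4}.
After q: {3, 4}.
δ(3,p) = {4}; δ(4,p) = {2, 4}.
Union: {2, 4}.
After p: {2, 4}.
δ(2,q) = {3, 4}; δ(4,q) = {4}.
Union: {3, 4}.
After q: {3, 4}.

{3, 4}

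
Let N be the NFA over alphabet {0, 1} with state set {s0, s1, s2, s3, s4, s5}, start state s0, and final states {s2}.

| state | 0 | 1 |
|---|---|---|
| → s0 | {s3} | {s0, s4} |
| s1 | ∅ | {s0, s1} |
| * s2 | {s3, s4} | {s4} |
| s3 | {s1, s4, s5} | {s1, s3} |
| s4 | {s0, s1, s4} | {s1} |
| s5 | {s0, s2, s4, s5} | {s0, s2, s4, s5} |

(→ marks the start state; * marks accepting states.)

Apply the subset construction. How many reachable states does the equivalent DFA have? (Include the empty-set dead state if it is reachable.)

Start state of the DFA: {s0}.
{s0} --0--> {s3}  [new]
{s0} --1--> {s0, s4}  [new]
{s3} --0--> {s1, s4, s5}  [new]
{s3} --1--> {s1, s3}  [new]
{s0, s4} --0--> {s0, s1, s3, s4}  [new]
{s0, s4} --1--> {s0, s1, s4}  [new]
{s1, s4, s5} --0--> {s0, s1, s2, s4, s5}  [new]
{s1, s4, s5} --1--> {s0, s1, s2, s4, s5}  [seen]
{s1, s3} --0--> {s1, s4, s5}  [seen]
{s1, s3} --1--> {s0, s1, s3}  [new]
{s0, s1, s3, s4} --0--> {s0, s1, s3, s4, s5}  [new]
{s0, s1, s3, s4} --1--> {s0, s1, s3, s4}  [seen]
{s0, s1, s4} --0--> {s0, s1, s3, s4}  [seen]
{s0, s1, s4} --1--> {s0, s1, s4}  [seen]
{s0, s1, s2, s4, s5} --0--> {s0, s1, s2, s3, s4, s5}  [new]
{s0, s1, s2, s4, s5} --1--> {s0, s1, s2, s4, s5}  [seen]
{s0, s1, s3} --0--> {s1, s3, s4, s5}  [new]
{s0, s1, s3} --1--> {s0, s1, s3, s4}  [seen]
{s0, s1, s3, s4, s5} --0--> {s0, s1, s2, s3, s4, s5}  [seen]
{s0, s1, s3, s4, s5} --1--> {s0, s1, s2, s3, s4, s5}  [seen]
{s0, s1, s2, s3, s4, s5} --0--> {s0, s1, s2, s3, s4, s5}  [seen]
{s0, s1, s2, s3, s4, s5} --1--> {s0, s1, s2, s3, s4, s5}  [seen]
{s1, s3, s4, s5} --0--> {s0, s1, s2, s4, s5}  [seen]
{s1, s3, s4, s5} --1--> {s0, s1, s2, s3, s4, s5}  [seen]
Reachable DFA states: {s0}, {s3}, {s0, s4}, {s1, s4, s5}, {s1, s3}, {s0, s1, s3, s4}, {s0, s1, s4}, {s0, s1, s2, s4, s5}, {s0, s1, s3}, {s0, s1, s3, s4, s5}, {s0, s1, s2, s3, s4, s5}, {s1, s3, s4, s5}.

12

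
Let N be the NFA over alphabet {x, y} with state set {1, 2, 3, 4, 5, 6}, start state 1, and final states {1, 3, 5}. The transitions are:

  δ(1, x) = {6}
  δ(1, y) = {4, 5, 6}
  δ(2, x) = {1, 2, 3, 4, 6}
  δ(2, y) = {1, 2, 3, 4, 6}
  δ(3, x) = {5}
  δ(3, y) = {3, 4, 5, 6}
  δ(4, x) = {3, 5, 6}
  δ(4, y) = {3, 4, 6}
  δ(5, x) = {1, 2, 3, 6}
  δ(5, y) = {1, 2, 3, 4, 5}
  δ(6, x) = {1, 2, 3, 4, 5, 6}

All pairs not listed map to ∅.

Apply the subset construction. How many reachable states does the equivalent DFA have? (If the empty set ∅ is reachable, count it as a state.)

Start state of the DFA: {1}.
{1} --x--> {6}  [new]
{1} --y--> {4, 5, 6}  [new]
{6} --x--> {1, 2, 3, 4, 5, 6}  [new]
{6} --y--> ∅  [new]
{4, 5, 6} --x--> {1, 2, 3, 4, 5, 6}  [seen]
{4, 5, 6} --y--> {1, 2, 3, 4, 5, 6}  [seen]
{1, 2, 3, 4, 5, 6} --x--> {1, 2, 3, 4, 5, 6}  [seen]
{1, 2, 3, 4, 5, 6} --y--> {1, 2, 3, 4, 5, 6}  [seen]
∅ --x--> ∅  [seen]
∅ --y--> ∅  [seen]
Reachable DFA states: {1}, {6}, {4, 5, 6}, {1, 2, 3, 4, 5, 6}, ∅.

5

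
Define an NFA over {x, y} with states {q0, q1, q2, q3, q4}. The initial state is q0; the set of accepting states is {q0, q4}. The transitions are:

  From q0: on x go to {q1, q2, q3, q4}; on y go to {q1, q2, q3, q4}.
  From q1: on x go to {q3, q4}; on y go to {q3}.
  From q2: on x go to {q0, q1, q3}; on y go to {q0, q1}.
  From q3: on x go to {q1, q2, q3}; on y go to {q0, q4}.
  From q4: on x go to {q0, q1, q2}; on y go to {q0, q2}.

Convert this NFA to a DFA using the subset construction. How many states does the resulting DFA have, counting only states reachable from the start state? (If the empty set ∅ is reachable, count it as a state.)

Start state of the DFA: {q0}.
{q0} --x--> {q1, q2, q3, q4}  [new]
{q0} --y--> {q1, q2, q3, q4}  [seen]
{q1, q2, q3, q4} --x--> {q0, q1, q2, q3, q4}  [new]
{q1, q2, q3, q4} --y--> {q0, q1, q2, q3, q4}  [seen]
{q0, q1, q2, q3, q4} --x--> {q0, q1, q2, q3, q4}  [seen]
{q0, q1, q2, q3, q4} --y--> {q0, q1, q2, q3, q4}  [seen]
Reachable DFA states: {q0}, {q1, q2, q3, q4}, {q0, q1, q2, q3, q4}.

3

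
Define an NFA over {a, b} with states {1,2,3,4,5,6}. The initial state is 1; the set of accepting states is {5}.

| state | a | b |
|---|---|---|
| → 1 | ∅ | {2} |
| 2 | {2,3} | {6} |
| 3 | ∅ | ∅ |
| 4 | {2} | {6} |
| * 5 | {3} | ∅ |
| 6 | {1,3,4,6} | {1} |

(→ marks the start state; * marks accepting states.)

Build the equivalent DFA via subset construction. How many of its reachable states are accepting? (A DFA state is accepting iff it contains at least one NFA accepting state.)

0

Start state of the DFA: {1}.
{1} --a--> ∅  [new]
{1} --b--> {2}  [new]
∅ --a--> ∅  [seen]
∅ --b--> ∅  [seen]
{2} --a--> {2,3}  [new]
{2} --b--> {6}  [new]
{2,3} --a--> {2,3}  [seen]
{2,3} --b--> {6}  [seen]
{6} --a--> {1,3,4,6}  [new]
{6} --b--> {1}  [seen]
{1,3,4,6} --a--> {1,2,3,4,6}  [new]
{1,3,4,6} --b--> {1,2,6}  [new]
{1,2,3,4,6} --a--> {1,2,3,4,6}  [seen]
{1,2,3,4,6} --b--> {1,2,6}  [seen]
{1,2,6} --a--> {1,2,3,4,6}  [seen]
{1,2,6} --b--> {1,2,6}  [seen]
Reachable DFA states: {1}, ∅, {2}, {2,3}, {6}, {1,3,4,6}, {1,2,3,4,6}, {1,2,6}.
Accepting DFA states (contain an NFA accepting state): none.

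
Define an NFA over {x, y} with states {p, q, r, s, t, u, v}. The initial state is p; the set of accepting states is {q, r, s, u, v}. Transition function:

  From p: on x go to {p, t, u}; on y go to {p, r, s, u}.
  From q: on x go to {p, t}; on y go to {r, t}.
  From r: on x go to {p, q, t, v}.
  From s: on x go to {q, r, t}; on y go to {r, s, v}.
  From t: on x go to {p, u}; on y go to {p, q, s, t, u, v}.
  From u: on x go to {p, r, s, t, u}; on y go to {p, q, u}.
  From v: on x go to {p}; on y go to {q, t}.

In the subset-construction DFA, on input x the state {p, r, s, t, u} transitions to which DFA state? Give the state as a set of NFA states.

δ(p,x) = {p, t, u}; δ(r,x) = {p, q, t, v}; δ(s,x) = {q, r, t}; δ(t,x) = {p, u}; δ(u,x) = {p, r, s, t, u}.
Union: {p, q, r, s, t, u, v}.

{p, q, r, s, t, u, v}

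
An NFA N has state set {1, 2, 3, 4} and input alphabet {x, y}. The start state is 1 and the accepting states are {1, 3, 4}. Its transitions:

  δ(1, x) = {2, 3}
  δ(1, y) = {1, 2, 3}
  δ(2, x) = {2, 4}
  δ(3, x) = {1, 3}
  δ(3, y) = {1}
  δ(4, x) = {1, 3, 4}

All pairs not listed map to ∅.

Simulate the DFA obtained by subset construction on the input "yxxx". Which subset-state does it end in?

{1, 2, 3, 4}

Start: {1}.
δ(1,y) = {1, 2, 3}.
Union: {1, 2, 3}.
After y: {1, 2, 3}.
δ(1,x) = {2, 3}; δ(2,x) = {2, 4}; δ(3,x) = {1, 3}.
Union: {1, 2, 3, 4}.
After x: {1, 2, 3, 4}.
δ(1,x) = {2, 3}; δ(2,x) = {2, 4}; δ(3,x) = {1, 3}; δ(4,x) = {1, 3, 4}.
Union: {1, 2, 3, 4}.
After x: {1, 2, 3, 4}.
δ(1,x) = {2, 3}; δ(2,x) = {2, 4}; δ(3,x) = {1, 3}; δ(4,x) = {1, 3, 4}.
Union: {1, 2, 3, 4}.
After x: {1, 2, 3, 4}.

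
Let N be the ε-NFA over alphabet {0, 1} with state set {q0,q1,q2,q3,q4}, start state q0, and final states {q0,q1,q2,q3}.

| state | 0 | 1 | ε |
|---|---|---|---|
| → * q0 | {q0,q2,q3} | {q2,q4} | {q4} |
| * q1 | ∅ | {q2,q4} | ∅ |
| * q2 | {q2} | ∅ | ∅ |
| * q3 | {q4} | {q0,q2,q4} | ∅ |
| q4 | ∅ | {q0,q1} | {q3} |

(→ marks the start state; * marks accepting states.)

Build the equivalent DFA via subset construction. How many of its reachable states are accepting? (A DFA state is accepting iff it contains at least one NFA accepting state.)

Start state of the DFA: {q0,q3,q4} (ε-closure of the NFA start).
{q0,q3,q4} --0--> {q0,q2,q3,q4}  [new]
{q0,q3,q4} --1--> {q0,q1,q2,q3,q4}  [new]
{q0,q2,q3,q4} --0--> {q0,q2,q3,q4}  [seen]
{q0,q2,q3,q4} --1--> {q0,q1,q2,q3,q4}  [seen]
{q0,q1,q2,q3,q4} --0--> {q0,q2,q3,q4}  [seen]
{q0,q1,q2,q3,q4} --1--> {q0,q1,q2,q3,q4}  [seen]
Reachable DFA states: {q0,q3,q4}, {q0,q2,q3,q4}, {q0,q1,q2,q3,q4}.
Accepting DFA states (contain an NFA accepting state): {q0,q3,q4}, {q0,q2,q3,q4}, {q0,q1,q2,q3,q4}.

3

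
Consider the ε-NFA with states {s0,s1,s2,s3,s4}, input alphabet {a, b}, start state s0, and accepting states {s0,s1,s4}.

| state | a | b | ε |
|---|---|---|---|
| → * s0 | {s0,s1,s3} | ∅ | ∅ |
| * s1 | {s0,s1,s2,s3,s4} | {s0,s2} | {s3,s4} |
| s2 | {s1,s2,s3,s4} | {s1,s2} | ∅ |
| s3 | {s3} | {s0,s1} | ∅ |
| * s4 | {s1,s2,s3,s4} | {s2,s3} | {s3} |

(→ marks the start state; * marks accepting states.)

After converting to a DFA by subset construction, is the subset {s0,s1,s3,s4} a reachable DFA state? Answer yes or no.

Start state of the DFA: {s0} (ε-closure of the NFA start).
{s0} --a--> {s0,s1,s3,s4}  [new]
{s0} --b--> ∅  [new]
{s0,s1,s3,s4} --a--> {s0,s1,s2,s3,s4}  [new]
{s0,s1,s3,s4} --b--> {s0,s1,s2,s3,s4}  [seen]
∅ --a--> ∅  [seen]
∅ --b--> ∅  [seen]
{s0,s1,s2,s3,s4} --a--> {s0,s1,s2,s3,s4}  [seen]
{s0,s1,s2,s3,s4} --b--> {s0,s1,s2,s3,s4}  [seen]
Reachable DFA states: {s0}, {s0,s1,s3,s4}, ∅, {s0,s1,s2,s3,s4}.
{s0,s1,s3,s4} is among them.

yes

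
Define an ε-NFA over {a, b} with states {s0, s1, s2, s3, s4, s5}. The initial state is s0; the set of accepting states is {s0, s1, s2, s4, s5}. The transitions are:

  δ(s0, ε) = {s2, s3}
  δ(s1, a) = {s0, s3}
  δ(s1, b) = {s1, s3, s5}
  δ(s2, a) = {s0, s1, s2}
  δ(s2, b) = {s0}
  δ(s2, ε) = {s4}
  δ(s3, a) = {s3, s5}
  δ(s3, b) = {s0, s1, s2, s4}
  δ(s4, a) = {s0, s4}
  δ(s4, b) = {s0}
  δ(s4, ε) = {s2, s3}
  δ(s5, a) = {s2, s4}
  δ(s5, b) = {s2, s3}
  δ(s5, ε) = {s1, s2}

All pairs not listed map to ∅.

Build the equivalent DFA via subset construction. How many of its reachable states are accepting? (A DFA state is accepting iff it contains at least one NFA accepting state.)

3

Start state of the DFA: {s0, s2, s3, s4} (ε-closure of the NFA start).
{s0, s2, s3, s4} --a--> {s0, s1, s2, s3, s4, s5}  [new]
{s0, s2, s3, s4} --b--> {s0, s1, s2, s3, s4}  [new]
{s0, s1, s2, s3, s4, s5} --a--> {s0, s1, s2, s3, s4, s5}  [seen]
{s0, s1, s2, s3, s4, s5} --b--> {s0, s1, s2, s3, s4, s5}  [seen]
{s0, s1, s2, s3, s4} --a--> {s0, s1, s2, s3, s4, s5}  [seen]
{s0, s1, s2, s3, s4} --b--> {s0, s1, s2, s3, s4, s5}  [seen]
Reachable DFA states: {s0, s2, s3, s4}, {s0, s1, s2, s3, s4, s5}, {s0, s1, s2, s3, s4}.
Accepting DFA states (contain an NFA accepting state): {s0, s2, s3, s4}, {s0, s1, s2, s3, s4, s5}, {s0, s1, s2, s3, s4}.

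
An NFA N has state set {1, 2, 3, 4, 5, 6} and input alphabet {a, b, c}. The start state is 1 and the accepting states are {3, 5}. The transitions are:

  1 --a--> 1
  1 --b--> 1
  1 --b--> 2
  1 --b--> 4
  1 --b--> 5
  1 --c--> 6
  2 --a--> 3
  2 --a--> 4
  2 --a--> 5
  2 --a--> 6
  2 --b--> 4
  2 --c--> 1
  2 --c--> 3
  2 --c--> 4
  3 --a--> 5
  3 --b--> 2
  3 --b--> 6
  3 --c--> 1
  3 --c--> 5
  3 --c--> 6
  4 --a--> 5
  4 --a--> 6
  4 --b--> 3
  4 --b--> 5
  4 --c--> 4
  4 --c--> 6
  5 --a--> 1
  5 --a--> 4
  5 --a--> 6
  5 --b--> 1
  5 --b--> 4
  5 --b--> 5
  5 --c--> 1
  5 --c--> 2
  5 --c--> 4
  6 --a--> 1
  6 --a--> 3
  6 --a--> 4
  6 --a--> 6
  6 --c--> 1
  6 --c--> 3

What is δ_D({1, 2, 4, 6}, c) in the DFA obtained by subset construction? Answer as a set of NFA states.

{1, 3, 4, 6}

δ(1,c) = {6}; δ(2,c) = {1, 3, 4}; δ(4,c) = {4, 6}; δ(6,c) = {1, 3}.
Union: {1, 3, 4, 6}.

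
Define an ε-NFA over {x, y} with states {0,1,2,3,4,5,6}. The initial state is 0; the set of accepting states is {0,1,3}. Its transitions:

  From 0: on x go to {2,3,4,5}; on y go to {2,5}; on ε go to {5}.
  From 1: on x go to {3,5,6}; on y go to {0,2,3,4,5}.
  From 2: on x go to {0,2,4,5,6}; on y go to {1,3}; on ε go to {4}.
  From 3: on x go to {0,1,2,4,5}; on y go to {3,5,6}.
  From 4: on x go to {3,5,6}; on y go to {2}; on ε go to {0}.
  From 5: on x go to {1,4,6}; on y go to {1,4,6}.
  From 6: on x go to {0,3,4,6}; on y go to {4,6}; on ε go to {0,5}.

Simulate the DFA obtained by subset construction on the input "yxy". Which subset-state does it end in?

Start: {0,5}.
δ(0,y) = {2,5}; δ(5,y) = {1,4,6}.
Union: {1,2,4,5,6}.
ε-closure gives {0,1,2,4,5,6}.
After y: {0,1,2,4,5,6}.
δ(0,x) = {2,3,4,5}; δ(1,x) = {3,5,6}; δ(2,x) = {0,2,4,5,6}; δ(4,x) = {3,5,6}; δ(5,x) = {1,4,6}; δ(6,x) = {0,3,4,6}.
Union: {0,1,2,3,4,5,6}.
After x: {0,1,2,3,4,5,6}.
δ(0,y) = {2,5}; δ(1,y) = {0,2,3,4,5}; δ(2,y) = {1,3}; δ(3,y) = {3,5,6}; δ(4,y) = {2}; δ(5,y) = {1,4,6}; δ(6,y) = {4,6}.
Union: {0,1,2,3,4,5,6}.
After y: {0,1,2,3,4,5,6}.

{0,1,2,3,4,5,6}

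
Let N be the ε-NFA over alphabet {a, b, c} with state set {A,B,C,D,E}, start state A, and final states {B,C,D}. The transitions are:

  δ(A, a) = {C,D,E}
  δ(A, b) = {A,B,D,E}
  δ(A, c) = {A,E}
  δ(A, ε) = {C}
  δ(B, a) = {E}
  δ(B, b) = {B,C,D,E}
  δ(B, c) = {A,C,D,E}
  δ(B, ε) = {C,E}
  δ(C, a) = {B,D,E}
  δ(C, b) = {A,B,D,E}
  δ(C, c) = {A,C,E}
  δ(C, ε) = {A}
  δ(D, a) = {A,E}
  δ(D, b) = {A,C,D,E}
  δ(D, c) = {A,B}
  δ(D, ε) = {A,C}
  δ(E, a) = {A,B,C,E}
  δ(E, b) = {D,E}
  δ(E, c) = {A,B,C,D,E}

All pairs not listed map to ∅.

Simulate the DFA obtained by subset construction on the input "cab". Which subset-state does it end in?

{A,B,C,D,E}

Start: {A,C}.
δ(A,c) = {A,E}; δ(C,c) = {A,C,E}.
Union: {A,C,E}.
After c: {A,C,E}.
δ(A,a) = {C,D,E}; δ(C,a) = {B,D,E}; δ(E,a) = {A,B,C,E}.
Union: {A,B,C,D,E}.
After a: {A,B,C,D,E}.
δ(A,b) = {A,B,D,E}; δ(B,b) = {B,C,D,E}; δ(C,b) = {A,B,D,E}; δ(D,b) = {A,C,D,E}; δ(E,b) = {D,E}.
Union: {A,B,C,D,E}.
After b: {A,B,C,D,E}.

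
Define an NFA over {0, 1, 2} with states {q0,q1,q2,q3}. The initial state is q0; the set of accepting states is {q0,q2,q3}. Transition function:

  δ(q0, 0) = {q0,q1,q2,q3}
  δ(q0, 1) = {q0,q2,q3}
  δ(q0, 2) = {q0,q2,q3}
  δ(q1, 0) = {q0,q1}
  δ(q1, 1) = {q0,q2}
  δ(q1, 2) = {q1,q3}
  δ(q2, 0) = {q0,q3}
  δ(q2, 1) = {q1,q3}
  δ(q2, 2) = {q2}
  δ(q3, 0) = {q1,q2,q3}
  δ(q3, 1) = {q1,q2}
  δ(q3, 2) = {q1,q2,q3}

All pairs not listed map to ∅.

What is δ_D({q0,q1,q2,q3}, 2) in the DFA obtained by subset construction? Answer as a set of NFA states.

{q0,q1,q2,q3}

δ(q0,2) = {q0,q2,q3}; δ(q1,2) = {q1,q3}; δ(q2,2) = {q2}; δ(q3,2) = {q1,q2,q3}.
Union: {q0,q1,q2,q3}.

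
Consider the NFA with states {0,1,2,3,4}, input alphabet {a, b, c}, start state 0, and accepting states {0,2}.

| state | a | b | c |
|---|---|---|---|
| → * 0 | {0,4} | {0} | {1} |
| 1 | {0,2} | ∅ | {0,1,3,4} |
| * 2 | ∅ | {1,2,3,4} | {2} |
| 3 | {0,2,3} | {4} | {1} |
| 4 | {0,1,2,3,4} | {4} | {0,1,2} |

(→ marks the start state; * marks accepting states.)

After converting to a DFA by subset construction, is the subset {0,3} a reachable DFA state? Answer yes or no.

Start state of the DFA: {0}.
{0} --a--> {0,4}  [new]
{0} --b--> {0}  [seen]
{0} --c--> {1}  [new]
{0,4} --a--> {0,1,2,3,4}  [new]
{0,4} --b--> {0,4}  [seen]
{0,4} --c--> {0,1,2}  [new]
{1} --a--> {0,2}  [new]
{1} --b--> ∅  [new]
{1} --c--> {0,1,3,4}  [new]
{0,1,2,3,4} --a--> {0,1,2,3,4}  [seen]
{0,1,2,3,4} --b--> {0,1,2,3,4}  [seen]
{0,1,2,3,4} --c--> {0,1,2,3,4}  [seen]
{0,1,2} --a--> {0,2,4}  [new]
{0,1,2} --b--> {0,1,2,3,4}  [seen]
{0,1,2} --c--> {0,1,2,3,4}  [seen]
{0,2} --a--> {0,4}  [seen]
{0,2} --b--> {0,1,2,3,4}  [seen]
{0,2} --c--> {1,2}  [new]
∅ --a--> ∅  [seen]
∅ --b--> ∅  [seen]
∅ --c--> ∅  [seen]
{0,1,3,4} --a--> {0,1,2,3,4}  [seen]
{0,1,3,4} --b--> {0,4}  [seen]
{0,1,3,4} --c--> {0,1,2,3,4}  [seen]
{0,2,4} --a--> {0,1,2,3,4}  [seen]
{0,2,4} --b--> {0,1,2,3,4}  [seen]
{0,2,4} --c--> {0,1,2}  [seen]
{1,2} --a--> {0,2}  [seen]
{1,2} --b--> {1,2,3,4}  [new]
{1,2} --c--> {0,1,2,3,4}  [seen]
{1,2,3,4} --a--> {0,1,2,3,4}  [seen]
{1,2,3,4} --b--> {1,2,3,4}  [seen]
{1,2,3,4} --c--> {0,1,2,3,4}  [seen]
Reachable DFA states: {0}, {0,4}, {1}, {0,1,2,3,4}, {0,1,2}, {0,2}, ∅, {0,1,3,4}, {0,2,4}, {1,2}, {1,2,3,4}.
{0,3} is not among them.

no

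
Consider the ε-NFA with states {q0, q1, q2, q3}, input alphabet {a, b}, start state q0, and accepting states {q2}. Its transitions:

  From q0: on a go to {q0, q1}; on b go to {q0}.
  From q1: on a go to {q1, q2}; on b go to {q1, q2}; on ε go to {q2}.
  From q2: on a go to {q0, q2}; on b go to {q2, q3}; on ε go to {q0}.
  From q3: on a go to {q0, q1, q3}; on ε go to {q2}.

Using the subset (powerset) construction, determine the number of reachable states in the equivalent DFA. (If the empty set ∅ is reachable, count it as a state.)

3

Start state of the DFA: {q0} (ε-closure of the NFA start).
{q0} --a--> {q0, q1, q2}  [new]
{q0} --b--> {q0}  [seen]
{q0, q1, q2} --a--> {q0, q1, q2}  [seen]
{q0, q1, q2} --b--> {q0, q1, q2, q3}  [new]
{q0, q1, q2, q3} --a--> {q0, q1, q2, q3}  [seen]
{q0, q1, q2, q3} --b--> {q0, q1, q2, q3}  [seen]
Reachable DFA states: {q0}, {q0, q1, q2}, {q0, q1, q2, q3}.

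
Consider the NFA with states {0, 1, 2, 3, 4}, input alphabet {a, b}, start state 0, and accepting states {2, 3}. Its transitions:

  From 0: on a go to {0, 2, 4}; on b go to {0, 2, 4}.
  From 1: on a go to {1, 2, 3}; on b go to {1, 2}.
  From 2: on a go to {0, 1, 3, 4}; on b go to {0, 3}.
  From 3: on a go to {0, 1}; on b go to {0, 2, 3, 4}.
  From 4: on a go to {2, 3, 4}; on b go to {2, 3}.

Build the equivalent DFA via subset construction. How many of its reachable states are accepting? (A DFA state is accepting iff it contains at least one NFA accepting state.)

3

Start state of the DFA: {0}.
{0} --a--> {0, 2, 4}  [new]
{0} --b--> {0, 2, 4}  [seen]
{0, 2, 4} --a--> {0, 1, 2, 3, 4}  [new]
{0, 2, 4} --b--> {0, 2, 3, 4}  [new]
{0, 1, 2, 3, 4} --a--> {0, 1, 2, 3, 4}  [seen]
{0, 1, 2, 3, 4} --b--> {0, 1, 2, 3, 4}  [seen]
{0, 2, 3, 4} --a--> {0, 1, 2, 3, 4}  [seen]
{0, 2, 3, 4} --b--> {0, 2, 3, 4}  [seen]
Reachable DFA states: {0}, {0, 2, 4}, {0, 1, 2, 3, 4}, {0, 2, 3, 4}.
Accepting DFA states (contain an NFA accepting state): {0, 2, 4}, {0, 1, 2, 3, 4}, {0, 2, 3, 4}.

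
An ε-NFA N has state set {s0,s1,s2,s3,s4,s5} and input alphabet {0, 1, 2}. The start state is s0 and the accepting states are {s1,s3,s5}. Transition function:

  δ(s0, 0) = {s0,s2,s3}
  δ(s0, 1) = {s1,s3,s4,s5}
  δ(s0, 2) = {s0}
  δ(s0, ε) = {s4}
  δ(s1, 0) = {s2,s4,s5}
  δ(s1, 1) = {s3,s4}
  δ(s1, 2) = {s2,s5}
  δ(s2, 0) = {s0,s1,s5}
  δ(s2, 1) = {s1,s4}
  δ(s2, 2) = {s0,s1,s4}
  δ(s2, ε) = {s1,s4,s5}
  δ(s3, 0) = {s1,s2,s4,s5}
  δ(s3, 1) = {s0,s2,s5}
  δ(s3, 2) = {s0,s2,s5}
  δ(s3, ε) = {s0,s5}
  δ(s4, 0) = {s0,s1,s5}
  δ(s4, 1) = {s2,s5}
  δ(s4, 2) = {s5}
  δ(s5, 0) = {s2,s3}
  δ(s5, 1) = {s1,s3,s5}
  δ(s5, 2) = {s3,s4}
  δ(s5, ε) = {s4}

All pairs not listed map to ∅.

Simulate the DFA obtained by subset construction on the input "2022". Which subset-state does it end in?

Start: {s0,s4}.
δ(s0,2) = {s0}; δ(s4,2) = {s5}.
Union: {s0,s5}.
ε-closure gives {s0,s4,s5}.
After 2: {s0,s4,s5}.
δ(s0,0) = {s0,s2,s3}; δ(s4,0) = {s0,s1,s5}; δ(s5,0) = {s2,s3}.
Union: {s0,s1,s2,s3,s5}.
ε-closure gives {s0,s1,s2,s3,s4,s5}.
After 0: {s0,s1,s2,s3,s4,s5}.
δ(s0,2) = {s0}; δ(s1,2) = {s2,s5}; δ(s2,2) = {s0,s1,s4}; δ(s3,2) = {s0,s2,s5}; δ(s4,2) = {s5}; δ(s5,2) = {s3,s4}.
Union: {s0,s1,s2,s3,s4,s5}.
After 2: {s0,s1,s2,s3,s4,s5}.
δ(s0,2) = {s0}; δ(s1,2) = {s2,s5}; δ(s2,2) = {s0,s1,s4}; δ(s3,2) = {s0,s2,s5}; δ(s4,2) = {s5}; δ(s5,2) = {s3,s4}.
Union: {s0,s1,s2,s3,s4,s5}.
After 2: {s0,s1,s2,s3,s4,s5}.

{s0,s1,s2,s3,s4,s5}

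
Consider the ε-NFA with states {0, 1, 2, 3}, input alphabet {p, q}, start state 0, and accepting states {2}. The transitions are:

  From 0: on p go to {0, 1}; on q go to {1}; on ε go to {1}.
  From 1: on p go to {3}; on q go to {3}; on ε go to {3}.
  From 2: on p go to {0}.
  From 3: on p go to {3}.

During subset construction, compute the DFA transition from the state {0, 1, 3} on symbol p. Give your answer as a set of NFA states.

{0, 1, 3}

δ(0,p) = {0, 1}; δ(1,p) = {3}; δ(3,p) = {3}.
Union: {0, 1, 3}.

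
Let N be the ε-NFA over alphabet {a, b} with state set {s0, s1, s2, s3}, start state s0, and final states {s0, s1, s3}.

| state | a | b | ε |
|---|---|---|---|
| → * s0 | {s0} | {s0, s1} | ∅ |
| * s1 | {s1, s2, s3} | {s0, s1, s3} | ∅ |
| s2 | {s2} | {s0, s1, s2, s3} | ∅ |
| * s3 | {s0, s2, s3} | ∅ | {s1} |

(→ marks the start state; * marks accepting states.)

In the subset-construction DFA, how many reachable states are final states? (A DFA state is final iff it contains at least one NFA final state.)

Start state of the DFA: {s0} (ε-closure of the NFA start).
{s0} --a--> {s0}  [seen]
{s0} --b--> {s0, s1}  [new]
{s0, s1} --a--> {s0, s1, s2, s3}  [new]
{s0, s1} --b--> {s0, s1, s3}  [new]
{s0, s1, s2, s3} --a--> {s0, s1, s2, s3}  [seen]
{s0, s1, s2, s3} --b--> {s0, s1, s2, s3}  [seen]
{s0, s1, s3} --a--> {s0, s1, s2, s3}  [seen]
{s0, s1, s3} --b--> {s0, s1, s3}  [seen]
Reachable DFA states: {s0}, {s0, s1}, {s0, s1, s2, s3}, {s0, s1, s3}.
Accepting DFA states (contain an NFA accepting state): {s0}, {s0, s1}, {s0, s1, s2, s3}, {s0, s1, s3}.

4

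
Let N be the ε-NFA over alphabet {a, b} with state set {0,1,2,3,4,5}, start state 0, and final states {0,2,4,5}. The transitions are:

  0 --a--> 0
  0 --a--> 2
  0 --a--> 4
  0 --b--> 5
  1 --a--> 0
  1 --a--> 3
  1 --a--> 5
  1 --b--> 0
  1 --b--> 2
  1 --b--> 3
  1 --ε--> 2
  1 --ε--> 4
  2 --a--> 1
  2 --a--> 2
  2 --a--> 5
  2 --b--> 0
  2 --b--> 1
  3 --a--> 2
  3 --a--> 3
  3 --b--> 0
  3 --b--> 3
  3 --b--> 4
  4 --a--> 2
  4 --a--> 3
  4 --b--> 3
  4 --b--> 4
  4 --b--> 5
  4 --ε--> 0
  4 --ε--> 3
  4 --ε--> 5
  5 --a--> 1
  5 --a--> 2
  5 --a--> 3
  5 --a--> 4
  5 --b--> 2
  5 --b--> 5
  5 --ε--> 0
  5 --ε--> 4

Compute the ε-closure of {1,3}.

Begin with {1,3}.
1 →ε {2,4}; add 2, 4.
4 →ε {0,3,5}; add 0, 5.
ε-closure = {0,1,2,3,4,5}.

{0,1,2,3,4,5}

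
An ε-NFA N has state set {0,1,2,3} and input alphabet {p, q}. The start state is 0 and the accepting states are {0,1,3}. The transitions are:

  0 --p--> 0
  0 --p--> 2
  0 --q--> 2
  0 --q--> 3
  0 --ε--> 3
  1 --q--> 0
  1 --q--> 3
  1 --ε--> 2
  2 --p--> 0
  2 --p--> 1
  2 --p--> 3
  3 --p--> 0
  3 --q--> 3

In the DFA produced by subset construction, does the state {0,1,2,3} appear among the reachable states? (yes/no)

Start state of the DFA: {0,3} (ε-closure of the NFA start).
{0,3} --p--> {0,2,3}  [new]
{0,3} --q--> {2,3}  [new]
{0,2,3} --p--> {0,1,2,3}  [new]
{0,2,3} --q--> {2,3}  [seen]
{2,3} --p--> {0,1,2,3}  [seen]
{2,3} --q--> {3}  [new]
{0,1,2,3} --p--> {0,1,2,3}  [seen]
{0,1,2,3} --q--> {0,2,3}  [seen]
{3} --p--> {0,3}  [seen]
{3} --q--> {3}  [seen]
Reachable DFA states: {0,3}, {0,2,3}, {2,3}, {0,1,2,3}, {3}.
{0,1,2,3} is among them.

yes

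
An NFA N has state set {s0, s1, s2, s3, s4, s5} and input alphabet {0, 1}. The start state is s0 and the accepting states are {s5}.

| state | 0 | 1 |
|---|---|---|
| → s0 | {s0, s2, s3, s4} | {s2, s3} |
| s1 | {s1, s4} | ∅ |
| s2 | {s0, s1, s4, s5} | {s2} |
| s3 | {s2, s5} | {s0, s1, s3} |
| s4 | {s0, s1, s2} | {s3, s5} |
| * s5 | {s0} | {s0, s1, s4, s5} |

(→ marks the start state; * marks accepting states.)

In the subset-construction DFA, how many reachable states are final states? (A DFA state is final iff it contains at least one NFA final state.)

3

Start state of the DFA: {s0}.
{s0} --0--> {s0, s2, s3, s4}  [new]
{s0} --1--> {s2, s3}  [new]
{s0, s2, s3, s4} --0--> {s0, s1, s2, s3, s4, s5}  [new]
{s0, s2, s3, s4} --1--> {s0, s1, s2, s3, s5}  [new]
{s2, s3} --0--> {s0, s1, s2, s4, s5}  [new]
{s2, s3} --1--> {s0, s1, s2, s3}  [new]
{s0, s1, s2, s3, s4, s5} --0--> {s0, s1, s2, s3, s4, s5}  [seen]
{s0, s1, s2, s3, s4, s5} --1--> {s0, s1, s2, s3, s4, s5}  [seen]
{s0, s1, s2, s3, s5} --0--> {s0, s1, s2, s3, s4, s5}  [seen]
{s0, s1, s2, s3, s5} --1--> {s0, s1, s2, s3, s4, s5}  [seen]
{s0, s1, s2, s4, s5} --0--> {s0, s1, s2, s3, s4, s5}  [seen]
{s0, s1, s2, s4, s5} --1--> {s0, s1, s2, s3, s4, s5}  [seen]
{s0, s1, s2, s3} --0--> {s0, s1, s2, s3, s4, s5}  [seen]
{s0, s1, s2, s3} --1--> {s0, s1, s2, s3}  [seen]
Reachable DFA states: {s0}, {s0, s2, s3, s4}, {s2, s3}, {s0, s1, s2, s3, s4, s5}, {s0, s1, s2, s3, s5}, {s0, s1, s2, s4, s5}, {s0, s1, s2, s3}.
Accepting DFA states (contain an NFA accepting state): {s0, s1, s2, s3, s4, s5}, {s0, s1, s2, s3, s5}, {s0, s1, s2, s4, s5}.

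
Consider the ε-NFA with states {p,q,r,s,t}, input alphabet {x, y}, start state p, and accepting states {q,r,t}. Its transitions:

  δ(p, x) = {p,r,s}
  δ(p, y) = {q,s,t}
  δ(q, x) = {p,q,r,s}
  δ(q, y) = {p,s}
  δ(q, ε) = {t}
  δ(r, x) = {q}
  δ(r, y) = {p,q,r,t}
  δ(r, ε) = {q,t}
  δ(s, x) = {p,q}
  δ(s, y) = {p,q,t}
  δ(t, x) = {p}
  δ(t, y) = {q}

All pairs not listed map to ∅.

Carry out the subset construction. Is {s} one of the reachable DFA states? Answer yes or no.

Start state of the DFA: {p} (ε-closure of the NFA start).
{p} --x--> {p,q,r,s,t}  [new]
{p} --y--> {q,s,t}  [new]
{p,q,r,s,t} --x--> {p,q,r,s,t}  [seen]
{p,q,r,s,t} --y--> {p,q,r,s,t}  [seen]
{q,s,t} --x--> {p,q,r,s,t}  [seen]
{q,s,t} --y--> {p,q,s,t}  [new]
{p,q,s,t} --x--> {p,q,r,s,t}  [seen]
{p,q,s,t} --y--> {p,q,s,t}  [seen]
Reachable DFA states: {p}, {p,q,r,s,t}, {q,s,t}, {p,q,s,t}.
{s} is not among them.

no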